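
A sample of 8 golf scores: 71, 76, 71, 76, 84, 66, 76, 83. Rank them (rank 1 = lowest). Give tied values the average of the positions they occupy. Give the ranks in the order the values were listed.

Sorted (ascending): 66, 71, 71, 76, 76, 76, 83, 84
The 2 values of 71 occupy positions 2–3 → average rank (2+3)/2 = 2.5.
The 3 values of 76 occupy positions 4–6 → average rank 5.

2.5, 5, 2.5, 5, 8, 1, 5, 7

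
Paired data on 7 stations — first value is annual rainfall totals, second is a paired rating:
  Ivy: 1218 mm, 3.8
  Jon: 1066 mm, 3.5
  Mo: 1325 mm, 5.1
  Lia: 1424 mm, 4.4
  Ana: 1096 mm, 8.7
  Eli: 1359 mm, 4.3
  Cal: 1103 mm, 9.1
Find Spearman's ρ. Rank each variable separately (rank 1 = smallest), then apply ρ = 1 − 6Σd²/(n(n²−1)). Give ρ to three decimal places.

Ranks of variable 1: 4, 1, 5, 7, 2, 6, 3
Ranks of variable 2: 2, 1, 5, 4, 6, 3, 7
d = r₁ − r₂: 2, 0, 0, 3, -4, 3, -4
d²: 4, 0, 0, 9, 16, 9, 16; Σd² = 54
ρ = 1 − 6·54/(7·48) = 1 − 324/336 = 0.036

0.036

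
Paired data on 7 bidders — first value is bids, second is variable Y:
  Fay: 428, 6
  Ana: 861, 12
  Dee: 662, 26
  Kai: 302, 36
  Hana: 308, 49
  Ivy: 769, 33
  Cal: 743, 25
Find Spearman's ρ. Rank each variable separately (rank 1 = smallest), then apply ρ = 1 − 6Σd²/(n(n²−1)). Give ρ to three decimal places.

Ranks of variable 1: 3, 7, 4, 1, 2, 6, 5
Ranks of variable 2: 1, 2, 4, 6, 7, 5, 3
d = r₁ − r₂: 2, 5, 0, -5, -5, 1, 2
d²: 4, 25, 0, 25, 25, 1, 4; Σd² = 84
ρ = 1 − 6·84/(7·48) = 1 − 504/336 = -0.500

-0.500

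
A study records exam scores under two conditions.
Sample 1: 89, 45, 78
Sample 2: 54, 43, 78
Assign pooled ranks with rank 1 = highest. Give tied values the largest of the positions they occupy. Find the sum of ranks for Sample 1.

Sorted (descending): 89, 78, 78, 54, 45, 43
The 2 values of 78 occupy positions 2–3 → each gets rank 3.
Sample 1 values → pooled ranks: 89→1, 45→5, 78→3
Rank sum = 1 + 5 + 3 = 9

9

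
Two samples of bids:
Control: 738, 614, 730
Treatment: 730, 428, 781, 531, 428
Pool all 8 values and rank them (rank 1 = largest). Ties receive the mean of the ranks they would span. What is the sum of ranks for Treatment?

25.5

Sorted (descending): 781, 738, 730, 730, 614, 531, 428, 428
The 2 values of 730 occupy positions 3–4 → average rank (3+4)/2 = 3.5.
The 2 values of 428 occupy positions 7–8 → average rank (7+8)/2 = 7.5.
Treatment values → pooled ranks: 730→3.5, 428→7.5, 781→1, 531→6, 428→7.5
Rank sum = 3.5 + 7.5 + 1 + 6 + 7.5 = 25.5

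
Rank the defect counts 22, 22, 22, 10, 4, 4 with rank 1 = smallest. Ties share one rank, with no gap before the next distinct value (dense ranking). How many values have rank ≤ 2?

Sorted (ascending): 4, 4, 10, 22, 22, 22
The 2 values of 4 share dense rank 1.
The 3 values of 22 share dense rank 3.
Remaining distinct values take the next consecutive integers.
Ranks ≤ 2: {1, 1, 2} → 3 values.

3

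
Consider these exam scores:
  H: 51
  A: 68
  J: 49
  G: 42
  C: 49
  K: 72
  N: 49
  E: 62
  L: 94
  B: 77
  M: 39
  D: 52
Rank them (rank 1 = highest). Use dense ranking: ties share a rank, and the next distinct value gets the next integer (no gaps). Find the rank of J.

Sorted (descending): 94, 77, 72, 68, 62, 52, 51, 49, 49, 49, 42, 39
The 3 values of 49 share dense rank 8.
Remaining distinct values take the next consecutive integers.
J has value 49 → rank 8.

8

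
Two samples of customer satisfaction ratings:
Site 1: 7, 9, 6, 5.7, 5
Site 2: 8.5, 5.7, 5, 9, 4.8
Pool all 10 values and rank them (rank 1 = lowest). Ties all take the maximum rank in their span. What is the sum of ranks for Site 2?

Sorted (ascending): 4.8, 5, 5, 5.7, 5.7, 6, 7, 8.5, 9, 9
The 2 values of 5 occupy positions 2–3 → each gets rank 3.
The 2 values of 5.7 occupy positions 4–5 → each gets rank 5.
The 2 values of 9 occupy positions 9–10 → each gets rank 10.
Site 2 values → pooled ranks: 8.5→8, 5.7→5, 5→3, 9→10, 4.8→1
Rank sum = 8 + 5 + 3 + 10 + 1 = 27

27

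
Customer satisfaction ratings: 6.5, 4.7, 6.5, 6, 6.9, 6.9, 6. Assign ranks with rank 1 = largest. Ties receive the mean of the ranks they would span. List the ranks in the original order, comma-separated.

Sorted (descending): 6.9, 6.9, 6.5, 6.5, 6, 6, 4.7
The 2 values of 6.9 occupy positions 1–2 → average rank (1+2)/2 = 1.5.
The 2 values of 6.5 occupy positions 3–4 → average rank (3+4)/2 = 3.5.
The 2 values of 6 occupy positions 5–6 → average rank (5+6)/2 = 5.5.

3.5, 7, 3.5, 5.5, 1.5, 1.5, 5.5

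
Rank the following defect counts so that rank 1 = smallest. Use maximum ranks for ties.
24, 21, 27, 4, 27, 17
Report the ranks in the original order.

Sorted (ascending): 4, 17, 21, 24, 27, 27
The 2 values of 27 occupy positions 5–6 → each gets rank 6.

4, 3, 6, 1, 6, 2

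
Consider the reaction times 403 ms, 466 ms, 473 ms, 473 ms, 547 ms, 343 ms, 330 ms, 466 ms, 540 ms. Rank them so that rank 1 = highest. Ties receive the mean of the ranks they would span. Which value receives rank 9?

330

Sorted (descending): 547, 540, 473, 473, 466, 466, 403, 343, 330
The 2 values of 473 occupy positions 3–4 → average rank (3+4)/2 = 3.5.
The 2 values of 466 occupy positions 5–6 → average rank (5+6)/2 = 5.5.
Rank 9 → value 330.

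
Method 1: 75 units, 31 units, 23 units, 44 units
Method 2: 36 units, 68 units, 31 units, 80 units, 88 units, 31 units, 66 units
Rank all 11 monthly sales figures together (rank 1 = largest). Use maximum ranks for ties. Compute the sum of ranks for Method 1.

30

Sorted (descending): 88, 80, 75, 68, 66, 44, 36, 31, 31, 31, 23
The 3 values of 31 occupy positions 8–10 → each gets rank 10.
Method 1 values → pooled ranks: 75→3, 31→10, 23→11, 44→6
Rank sum = 3 + 10 + 11 + 6 = 30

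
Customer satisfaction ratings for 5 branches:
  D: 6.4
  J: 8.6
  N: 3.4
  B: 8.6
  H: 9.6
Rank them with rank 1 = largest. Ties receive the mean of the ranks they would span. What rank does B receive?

Sorted (descending): 9.6, 8.6, 8.6, 6.4, 3.4
The 2 values of 8.6 occupy positions 2–3 → average rank (2+3)/2 = 2.5.
B has value 8.6 → rank 2.5.

2.5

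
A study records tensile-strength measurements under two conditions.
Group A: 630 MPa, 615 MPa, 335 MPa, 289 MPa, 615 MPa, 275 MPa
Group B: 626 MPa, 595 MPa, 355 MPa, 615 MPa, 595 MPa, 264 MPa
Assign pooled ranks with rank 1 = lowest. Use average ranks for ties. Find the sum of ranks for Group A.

39

Sorted (ascending): 264, 275, 289, 335, 355, 595, 595, 615, 615, 615, 626, 630
The 2 values of 595 occupy positions 6–7 → average rank (6+7)/2 = 6.5.
The 3 values of 615 occupy positions 8–10 → average rank 9.
Group A values → pooled ranks: 630→12, 615→9, 335→4, 289→3, 615→9, 275→2
Rank sum = 12 + 9 + 4 + 3 + 9 + 2 = 39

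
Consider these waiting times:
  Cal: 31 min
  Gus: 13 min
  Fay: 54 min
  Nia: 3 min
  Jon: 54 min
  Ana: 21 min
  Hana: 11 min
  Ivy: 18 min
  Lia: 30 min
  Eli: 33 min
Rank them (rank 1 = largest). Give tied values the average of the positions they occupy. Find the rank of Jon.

Sorted (descending): 54, 54, 33, 31, 30, 21, 18, 13, 11, 3
The 2 values of 54 occupy positions 1–2 → average rank (1+2)/2 = 1.5.
Jon has value 54 min → rank 1.5.

1.5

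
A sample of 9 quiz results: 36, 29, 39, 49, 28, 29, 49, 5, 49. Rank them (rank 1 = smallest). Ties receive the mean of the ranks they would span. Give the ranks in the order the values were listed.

Sorted (ascending): 5, 28, 29, 29, 36, 39, 49, 49, 49
The 2 values of 29 occupy positions 3–4 → average rank (3+4)/2 = 3.5.
The 3 values of 49 occupy positions 7–9 → average rank 8.

5, 3.5, 6, 8, 2, 3.5, 8, 1, 8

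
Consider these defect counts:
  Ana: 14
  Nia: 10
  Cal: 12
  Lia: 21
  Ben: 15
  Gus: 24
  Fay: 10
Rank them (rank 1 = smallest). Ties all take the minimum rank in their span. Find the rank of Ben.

5

Sorted (ascending): 10, 10, 12, 14, 15, 21, 24
The 2 values of 10 occupy positions 1–2 → each gets rank 1.
Ben has value 15 → rank 5.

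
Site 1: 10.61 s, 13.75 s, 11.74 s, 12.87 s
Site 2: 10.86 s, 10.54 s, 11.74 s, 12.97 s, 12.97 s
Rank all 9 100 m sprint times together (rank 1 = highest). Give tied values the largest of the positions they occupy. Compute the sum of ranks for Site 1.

Sorted (descending): 13.75, 12.97, 12.97, 12.87, 11.74, 11.74, 10.86, 10.61, 10.54
The 2 values of 12.97 occupy positions 2–3 → each gets rank 3.
The 2 values of 11.74 occupy positions 5–6 → each gets rank 6.
Site 1 values → pooled ranks: 10.61→8, 13.75→1, 11.74→6, 12.87→4
Rank sum = 8 + 1 + 6 + 4 = 19

19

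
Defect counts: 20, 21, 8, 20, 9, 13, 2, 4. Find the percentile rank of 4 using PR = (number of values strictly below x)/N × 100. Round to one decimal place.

N = 8.
Strictly below 4: 1. Equal to 4: 1.
PR = 1/8 × 100 = 12.5

12.5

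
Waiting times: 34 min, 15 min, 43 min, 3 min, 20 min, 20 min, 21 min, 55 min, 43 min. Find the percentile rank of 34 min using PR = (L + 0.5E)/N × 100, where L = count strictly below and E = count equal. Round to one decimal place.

N = 9.
Strictly below 34: 5. Equal to 34: 1.
PR = (5 + 0.5·1)/9 × 100 = 61.1

61.1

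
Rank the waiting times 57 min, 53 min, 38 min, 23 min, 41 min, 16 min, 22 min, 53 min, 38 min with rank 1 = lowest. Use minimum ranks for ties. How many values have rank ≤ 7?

8

Sorted (ascending): 16, 22, 23, 38, 38, 41, 53, 53, 57
The 2 values of 38 occupy positions 4–5 → each gets rank 4.
The 2 values of 53 occupy positions 7–8 → each gets rank 7.
Ranks ≤ 7: {1, 2, 3, 4, 4, 6, 7, 7} → 8 values.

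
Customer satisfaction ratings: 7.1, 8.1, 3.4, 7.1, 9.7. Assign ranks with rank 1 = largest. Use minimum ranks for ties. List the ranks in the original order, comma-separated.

Sorted (descending): 9.7, 8.1, 7.1, 7.1, 3.4
The 2 values of 7.1 occupy positions 3–4 → each gets rank 3.

3, 2, 5, 3, 1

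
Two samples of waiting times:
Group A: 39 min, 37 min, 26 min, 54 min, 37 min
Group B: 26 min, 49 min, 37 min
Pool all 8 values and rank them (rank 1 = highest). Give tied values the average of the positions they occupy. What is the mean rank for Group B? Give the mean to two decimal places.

4.83

Sorted (descending): 54, 49, 39, 37, 37, 37, 26, 26
The 3 values of 37 occupy positions 4–6 → average rank 5.
The 2 values of 26 occupy positions 7–8 → average rank (7+8)/2 = 7.5.
Group B values → pooled ranks: 26→7.5, 49→2, 37→5
Mean rank = (7.5 + 2 + 5) / 3 = 4.83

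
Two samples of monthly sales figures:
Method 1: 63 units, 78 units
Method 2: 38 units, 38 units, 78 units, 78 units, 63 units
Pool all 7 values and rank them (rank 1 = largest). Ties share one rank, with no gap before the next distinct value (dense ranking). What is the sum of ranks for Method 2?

10

Sorted (descending): 78, 78, 78, 63, 63, 38, 38
The 3 values of 78 share dense rank 1.
The 2 values of 63 share dense rank 2.
The 2 values of 38 share dense rank 3.
Method 2 values → pooled ranks: 38→3, 38→3, 78→1, 78→1, 63→2
Rank sum = 3 + 3 + 1 + 1 + 2 = 10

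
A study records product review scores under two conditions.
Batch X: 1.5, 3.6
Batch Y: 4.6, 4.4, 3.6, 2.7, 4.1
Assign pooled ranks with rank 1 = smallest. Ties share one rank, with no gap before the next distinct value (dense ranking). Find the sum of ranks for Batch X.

Sorted (ascending): 1.5, 2.7, 3.6, 3.6, 4.1, 4.4, 4.6
The 2 values of 3.6 share dense rank 3.
Remaining distinct values take the next consecutive integers.
Batch X values → pooled ranks: 1.5→1, 3.6→3
Rank sum = 1 + 3 = 4

4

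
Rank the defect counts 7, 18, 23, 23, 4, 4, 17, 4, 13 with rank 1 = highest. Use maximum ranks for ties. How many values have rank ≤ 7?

Sorted (descending): 23, 23, 18, 17, 13, 7, 4, 4, 4
The 2 values of 23 occupy positions 1–2 → each gets rank 2.
The 3 values of 4 occupy positions 7–9 → each gets rank 9.
Ranks ≤ 7: {2, 2, 3, 4, 5, 6} → 6 values.

6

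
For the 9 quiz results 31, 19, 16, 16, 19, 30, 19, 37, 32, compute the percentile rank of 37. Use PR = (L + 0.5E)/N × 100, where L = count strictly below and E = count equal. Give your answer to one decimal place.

N = 9.
Strictly below 37: 8. Equal to 37: 1.
PR = (8 + 0.5·1)/9 × 100 = 94.4

94.4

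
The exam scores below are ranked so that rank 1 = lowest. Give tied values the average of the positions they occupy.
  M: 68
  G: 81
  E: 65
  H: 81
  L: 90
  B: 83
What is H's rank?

Sorted (ascending): 65, 68, 81, 81, 83, 90
The 2 values of 81 occupy positions 3–4 → average rank (3+4)/2 = 3.5.
H has value 81 → rank 3.5.

3.5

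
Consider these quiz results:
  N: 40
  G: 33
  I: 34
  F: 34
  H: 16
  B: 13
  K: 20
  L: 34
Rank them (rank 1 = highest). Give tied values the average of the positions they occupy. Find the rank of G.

5

Sorted (descending): 40, 34, 34, 34, 33, 20, 16, 13
The 3 values of 34 occupy positions 2–4 → average rank 3.
G has value 33 → rank 5.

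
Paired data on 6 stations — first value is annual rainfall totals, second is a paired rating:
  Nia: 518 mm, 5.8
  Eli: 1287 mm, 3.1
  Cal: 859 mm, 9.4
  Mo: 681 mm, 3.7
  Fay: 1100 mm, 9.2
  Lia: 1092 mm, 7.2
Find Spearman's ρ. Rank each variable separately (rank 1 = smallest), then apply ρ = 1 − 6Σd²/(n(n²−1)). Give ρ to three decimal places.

Ranks of variable 1: 1, 6, 3, 2, 5, 4
Ranks of variable 2: 3, 1, 6, 2, 5, 4
d = r₁ − r₂: -2, 5, -3, 0, 0, 0
d²: 4, 25, 9, 0, 0, 0; Σd² = 38
ρ = 1 − 6·38/(6·35) = 1 − 228/210 = -0.086

-0.086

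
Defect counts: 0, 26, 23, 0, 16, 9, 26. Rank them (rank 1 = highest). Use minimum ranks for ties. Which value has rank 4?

Sorted (descending): 26, 26, 23, 16, 9, 0, 0
The 2 values of 26 occupy positions 1–2 → each gets rank 1.
The 2 values of 0 occupy positions 6–7 → each gets rank 6.
Rank 4 → value 16.

16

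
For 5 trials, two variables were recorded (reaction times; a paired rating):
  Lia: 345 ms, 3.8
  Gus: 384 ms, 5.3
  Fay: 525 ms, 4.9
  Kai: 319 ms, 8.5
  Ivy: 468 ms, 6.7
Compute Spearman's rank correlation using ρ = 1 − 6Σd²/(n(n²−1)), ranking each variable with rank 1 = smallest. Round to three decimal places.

Ranks of variable 1: 2, 3, 5, 1, 4
Ranks of variable 2: 1, 3, 2, 5, 4
d = r₁ − r₂: 1, 0, 3, -4, 0
d²: 1, 0, 9, 16, 0; Σd² = 26
ρ = 1 − 6·26/(5·24) = 1 − 156/120 = -0.300

-0.300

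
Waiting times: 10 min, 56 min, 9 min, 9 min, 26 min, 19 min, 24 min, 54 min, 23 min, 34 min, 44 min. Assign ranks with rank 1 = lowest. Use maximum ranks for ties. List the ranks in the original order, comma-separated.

3, 11, 2, 2, 7, 4, 6, 10, 5, 8, 9

Sorted (ascending): 9, 9, 10, 19, 23, 24, 26, 34, 44, 54, 56
The 2 values of 9 occupy positions 1–2 → each gets rank 2.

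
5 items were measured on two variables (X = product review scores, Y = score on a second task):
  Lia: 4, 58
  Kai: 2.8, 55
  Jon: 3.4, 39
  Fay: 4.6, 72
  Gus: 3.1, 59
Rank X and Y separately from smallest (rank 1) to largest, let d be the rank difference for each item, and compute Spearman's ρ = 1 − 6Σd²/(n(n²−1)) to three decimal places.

Ranks of variable 1: 4, 1, 3, 5, 2
Ranks of variable 2: 3, 2, 1, 5, 4
d = r₁ − r₂: 1, -1, 2, 0, -2
d²: 1, 1, 4, 0, 4; Σd² = 10
ρ = 1 − 6·10/(5·24) = 1 − 60/120 = 0.500

0.500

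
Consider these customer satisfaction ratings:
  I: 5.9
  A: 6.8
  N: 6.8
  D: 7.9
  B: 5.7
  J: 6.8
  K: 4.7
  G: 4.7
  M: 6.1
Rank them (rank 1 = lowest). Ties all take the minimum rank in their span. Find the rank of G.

1

Sorted (ascending): 4.7, 4.7, 5.7, 5.9, 6.1, 6.8, 6.8, 6.8, 7.9
The 2 values of 4.7 occupy positions 1–2 → each gets rank 1.
The 3 values of 6.8 occupy positions 6–8 → each gets rank 6.
G has value 4.7 → rank 1.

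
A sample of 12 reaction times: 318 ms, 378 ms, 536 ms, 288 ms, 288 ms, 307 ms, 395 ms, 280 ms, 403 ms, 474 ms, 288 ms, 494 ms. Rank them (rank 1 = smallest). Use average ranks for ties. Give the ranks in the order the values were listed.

6, 7, 12, 3, 3, 5, 8, 1, 9, 10, 3, 11

Sorted (ascending): 280, 288, 288, 288, 307, 318, 378, 395, 403, 474, 494, 536
The 3 values of 288 occupy positions 2–4 → average rank 3.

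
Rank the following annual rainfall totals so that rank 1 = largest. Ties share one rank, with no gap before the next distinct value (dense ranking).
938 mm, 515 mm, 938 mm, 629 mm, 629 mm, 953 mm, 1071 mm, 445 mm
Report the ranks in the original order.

Sorted (descending): 1071, 953, 938, 938, 629, 629, 515, 445
The 2 values of 938 share dense rank 3.
The 2 values of 629 share dense rank 4.
Remaining distinct values take the next consecutive integers.

3, 5, 3, 4, 4, 2, 1, 6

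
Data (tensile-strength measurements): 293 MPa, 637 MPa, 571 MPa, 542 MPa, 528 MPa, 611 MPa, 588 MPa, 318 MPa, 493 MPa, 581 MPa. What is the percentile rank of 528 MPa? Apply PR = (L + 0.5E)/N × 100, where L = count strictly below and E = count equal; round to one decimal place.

35.0

N = 10.
Strictly below 528: 3. Equal to 528: 1.
PR = (3 + 0.5·1)/10 × 100 = 35.0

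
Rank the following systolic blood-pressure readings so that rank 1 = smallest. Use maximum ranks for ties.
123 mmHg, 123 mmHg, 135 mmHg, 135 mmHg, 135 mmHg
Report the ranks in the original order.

2, 2, 5, 5, 5

Sorted (ascending): 123, 123, 135, 135, 135
The 2 values of 123 occupy positions 1–2 → each gets rank 2.
The 3 values of 135 occupy positions 3–5 → each gets rank 5.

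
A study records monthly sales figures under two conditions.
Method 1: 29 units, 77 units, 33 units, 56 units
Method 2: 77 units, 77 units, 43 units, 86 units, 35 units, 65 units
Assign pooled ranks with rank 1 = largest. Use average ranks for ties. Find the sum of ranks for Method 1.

28

Sorted (descending): 86, 77, 77, 77, 65, 56, 43, 35, 33, 29
The 3 values of 77 occupy positions 2–4 → average rank 3.
Method 1 values → pooled ranks: 29→10, 77→3, 33→9, 56→6
Rank sum = 10 + 3 + 9 + 6 = 28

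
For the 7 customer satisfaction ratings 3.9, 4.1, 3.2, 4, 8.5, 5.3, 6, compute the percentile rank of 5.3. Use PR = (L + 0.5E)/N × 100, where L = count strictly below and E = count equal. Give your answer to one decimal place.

64.3

N = 7.
Strictly below 5.3: 4. Equal to 5.3: 1.
PR = (4 + 0.5·1)/7 × 100 = 64.3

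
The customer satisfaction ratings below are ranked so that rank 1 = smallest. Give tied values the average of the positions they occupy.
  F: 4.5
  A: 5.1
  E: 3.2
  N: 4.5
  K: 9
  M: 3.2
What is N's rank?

Sorted (ascending): 3.2, 3.2, 4.5, 4.5, 5.1, 9
The 2 values of 3.2 occupy positions 1–2 → average rank (1+2)/2 = 1.5.
The 2 values of 4.5 occupy positions 3–4 → average rank (3+4)/2 = 3.5.
N has value 4.5 → rank 3.5.

3.5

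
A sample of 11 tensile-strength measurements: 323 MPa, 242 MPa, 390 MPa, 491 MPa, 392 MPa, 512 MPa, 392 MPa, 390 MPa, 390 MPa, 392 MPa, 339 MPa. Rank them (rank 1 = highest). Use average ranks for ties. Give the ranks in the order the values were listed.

10, 11, 7, 2, 4, 1, 4, 7, 7, 4, 9

Sorted (descending): 512, 491, 392, 392, 392, 390, 390, 390, 339, 323, 242
The 3 values of 392 occupy positions 3–5 → average rank 4.
The 3 values of 390 occupy positions 6–8 → average rank 7.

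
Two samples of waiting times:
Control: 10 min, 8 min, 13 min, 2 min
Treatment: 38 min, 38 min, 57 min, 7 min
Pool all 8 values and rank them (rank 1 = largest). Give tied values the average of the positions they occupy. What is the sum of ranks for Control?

23

Sorted (descending): 57, 38, 38, 13, 10, 8, 7, 2
The 2 values of 38 occupy positions 2–3 → average rank (2+3)/2 = 2.5.
Control values → pooled ranks: 10→5, 8→6, 13→4, 2→8
Rank sum = 5 + 6 + 4 + 8 = 23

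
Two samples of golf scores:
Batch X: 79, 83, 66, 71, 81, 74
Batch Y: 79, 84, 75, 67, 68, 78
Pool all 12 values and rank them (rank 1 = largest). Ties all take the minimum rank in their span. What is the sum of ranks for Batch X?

38

Sorted (descending): 84, 83, 81, 79, 79, 78, 75, 74, 71, 68, 67, 66
The 2 values of 79 occupy positions 4–5 → each gets rank 4.
Batch X values → pooled ranks: 79→4, 83→2, 66→12, 71→9, 81→3, 74→8
Rank sum = 4 + 2 + 12 + 9 + 3 + 8 = 38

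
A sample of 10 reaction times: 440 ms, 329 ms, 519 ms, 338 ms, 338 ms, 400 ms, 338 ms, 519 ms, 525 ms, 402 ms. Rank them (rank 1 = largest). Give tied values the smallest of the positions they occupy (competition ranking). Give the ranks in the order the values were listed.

Sorted (descending): 525, 519, 519, 440, 402, 400, 338, 338, 338, 329
The 2 values of 519 occupy positions 2–3 → each gets rank 2.
The 3 values of 338 occupy positions 7–9 → each gets rank 7.

4, 10, 2, 7, 7, 6, 7, 2, 1, 5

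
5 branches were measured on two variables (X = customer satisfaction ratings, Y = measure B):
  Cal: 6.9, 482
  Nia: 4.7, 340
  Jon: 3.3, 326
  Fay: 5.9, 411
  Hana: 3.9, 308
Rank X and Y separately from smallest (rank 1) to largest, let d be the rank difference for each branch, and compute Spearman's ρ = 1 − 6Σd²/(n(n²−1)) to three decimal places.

Ranks of variable 1: 5, 3, 1, 4, 2
Ranks of variable 2: 5, 3, 2, 4, 1
d = r₁ − r₂: 0, 0, -1, 0, 1
d²: 0, 0, 1, 0, 1; Σd² = 2
ρ = 1 − 6·2/(5·24) = 1 − 12/120 = 0.900

0.900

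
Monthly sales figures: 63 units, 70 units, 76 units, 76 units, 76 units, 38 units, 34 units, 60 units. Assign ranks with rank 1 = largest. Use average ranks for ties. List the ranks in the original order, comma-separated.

5, 4, 2, 2, 2, 7, 8, 6

Sorted (descending): 76, 76, 76, 70, 63, 60, 38, 34
The 3 values of 76 occupy positions 1–3 → average rank 2.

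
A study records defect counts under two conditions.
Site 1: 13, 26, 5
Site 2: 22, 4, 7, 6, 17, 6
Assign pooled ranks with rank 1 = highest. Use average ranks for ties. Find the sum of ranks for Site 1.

13

Sorted (descending): 26, 22, 17, 13, 7, 6, 6, 5, 4
The 2 values of 6 occupy positions 6–7 → average rank (6+7)/2 = 6.5.
Site 1 values → pooled ranks: 13→4, 26→1, 5→8
Rank sum = 4 + 1 + 8 = 13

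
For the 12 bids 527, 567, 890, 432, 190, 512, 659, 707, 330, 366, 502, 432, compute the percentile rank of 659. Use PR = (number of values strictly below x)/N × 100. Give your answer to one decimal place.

N = 12.
Strictly below 659: 9. Equal to 659: 1.
PR = 9/12 × 100 = 75.0

75.0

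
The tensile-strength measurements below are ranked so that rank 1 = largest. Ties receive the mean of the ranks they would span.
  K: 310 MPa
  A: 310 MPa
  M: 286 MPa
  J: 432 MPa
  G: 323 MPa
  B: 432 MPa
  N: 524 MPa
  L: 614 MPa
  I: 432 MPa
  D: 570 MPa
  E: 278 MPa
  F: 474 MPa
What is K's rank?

Sorted (descending): 614, 570, 524, 474, 432, 432, 432, 323, 310, 310, 286, 278
The 3 values of 432 occupy positions 5–7 → average rank 6.
The 2 values of 310 occupy positions 9–10 → average rank (9+10)/2 = 9.5.
K has value 310 MPa → rank 9.5.

9.5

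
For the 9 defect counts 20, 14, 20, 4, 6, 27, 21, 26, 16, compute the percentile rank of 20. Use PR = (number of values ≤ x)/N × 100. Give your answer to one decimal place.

N = 9.
Strictly below 20: 4. Equal to 20: 2.
PR = 6/9 × 100 = 66.7

66.7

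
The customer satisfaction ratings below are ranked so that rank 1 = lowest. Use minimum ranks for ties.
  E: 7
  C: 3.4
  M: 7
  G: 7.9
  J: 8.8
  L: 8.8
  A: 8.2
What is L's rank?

6

Sorted (ascending): 3.4, 7, 7, 7.9, 8.2, 8.8, 8.8
The 2 values of 7 occupy positions 2–3 → each gets rank 2.
The 2 values of 8.8 occupy positions 6–7 → each gets rank 6.
L has value 8.8 → rank 6.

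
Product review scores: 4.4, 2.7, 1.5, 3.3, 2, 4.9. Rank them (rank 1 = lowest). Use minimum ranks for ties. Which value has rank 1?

1.5

Sorted (ascending): 1.5, 2, 2.7, 3.3, 4.4, 4.9
No ties — each value takes its position as its rank.
Rank 1 → value 1.5.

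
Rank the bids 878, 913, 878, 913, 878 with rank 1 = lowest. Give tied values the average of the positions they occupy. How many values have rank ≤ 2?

3

Sorted (ascending): 878, 878, 878, 913, 913
The 3 values of 878 occupy positions 1–3 → average rank 2.
The 2 values of 913 occupy positions 4–5 → average rank (4+5)/2 = 4.5.
Ranks ≤ 2: {2, 2, 2} → 3 values.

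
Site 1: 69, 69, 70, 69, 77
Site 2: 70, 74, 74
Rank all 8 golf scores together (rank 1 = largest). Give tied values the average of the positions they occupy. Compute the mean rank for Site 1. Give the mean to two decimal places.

5.30

Sorted (descending): 77, 74, 74, 70, 70, 69, 69, 69
The 2 values of 74 occupy positions 2–3 → average rank (2+3)/2 = 2.5.
The 2 values of 70 occupy positions 4–5 → average rank (4+5)/2 = 4.5.
The 3 values of 69 occupy positions 6–8 → average rank 7.
Site 1 values → pooled ranks: 69→7, 69→7, 70→4.5, 69→7, 77→1
Mean rank = (7 + 7 + 4.5 + 7 + 1) / 5 = 5.30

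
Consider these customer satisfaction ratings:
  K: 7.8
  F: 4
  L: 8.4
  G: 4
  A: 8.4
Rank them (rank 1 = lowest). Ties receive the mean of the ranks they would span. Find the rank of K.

3

Sorted (ascending): 4, 4, 7.8, 8.4, 8.4
The 2 values of 4 occupy positions 1–2 → average rank (1+2)/2 = 1.5.
The 2 values of 8.4 occupy positions 4–5 → average rank (4+5)/2 = 4.5.
K has value 7.8 → rank 3.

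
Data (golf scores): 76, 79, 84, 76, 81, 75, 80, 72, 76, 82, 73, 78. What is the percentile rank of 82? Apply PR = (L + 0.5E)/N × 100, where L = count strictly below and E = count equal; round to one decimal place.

87.5

N = 12.
Strictly below 82: 10. Equal to 82: 1.
PR = (10 + 0.5·1)/12 × 100 = 87.5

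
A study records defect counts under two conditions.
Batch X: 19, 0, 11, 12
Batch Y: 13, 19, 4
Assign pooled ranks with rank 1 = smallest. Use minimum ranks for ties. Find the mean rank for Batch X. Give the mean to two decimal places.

3.50

Sorted (ascending): 0, 4, 11, 12, 13, 19, 19
The 2 values of 19 occupy positions 6–7 → each gets rank 6.
Batch X values → pooled ranks: 19→6, 0→1, 11→3, 12→4
Mean rank = (6 + 1 + 3 + 4) / 4 = 3.50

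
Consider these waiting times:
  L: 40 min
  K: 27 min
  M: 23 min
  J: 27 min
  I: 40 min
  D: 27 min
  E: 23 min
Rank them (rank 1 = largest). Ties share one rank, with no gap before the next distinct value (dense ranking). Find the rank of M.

3

Sorted (descending): 40, 40, 27, 27, 27, 23, 23
The 2 values of 40 share dense rank 1.
The 3 values of 27 share dense rank 2.
The 2 values of 23 share dense rank 3.
M has value 23 min → rank 3.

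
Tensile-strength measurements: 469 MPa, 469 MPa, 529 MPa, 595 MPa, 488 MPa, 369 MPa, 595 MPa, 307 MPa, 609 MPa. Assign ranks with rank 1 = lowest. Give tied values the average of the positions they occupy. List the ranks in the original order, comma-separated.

Sorted (ascending): 307, 369, 469, 469, 488, 529, 595, 595, 609
The 2 values of 469 occupy positions 3–4 → average rank (3+4)/2 = 3.5.
The 2 values of 595 occupy positions 7–8 → average rank (7+8)/2 = 7.5.

3.5, 3.5, 6, 7.5, 5, 2, 7.5, 1, 9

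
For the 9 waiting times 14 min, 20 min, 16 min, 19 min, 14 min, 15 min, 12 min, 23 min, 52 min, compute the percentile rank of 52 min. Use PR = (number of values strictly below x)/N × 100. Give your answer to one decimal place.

88.9

N = 9.
Strictly below 52: 8. Equal to 52: 1.
PR = 8/9 × 100 = 88.9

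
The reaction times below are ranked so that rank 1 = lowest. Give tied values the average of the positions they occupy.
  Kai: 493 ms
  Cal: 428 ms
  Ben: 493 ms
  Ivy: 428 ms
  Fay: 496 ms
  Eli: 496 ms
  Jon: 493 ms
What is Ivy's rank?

1.5

Sorted (ascending): 428, 428, 493, 493, 493, 496, 496
The 2 values of 428 occupy positions 1–2 → average rank (1+2)/2 = 1.5.
The 3 values of 493 occupy positions 3–5 → average rank 4.
The 2 values of 496 occupy positions 6–7 → average rank (6+7)/2 = 6.5.
Ivy has value 428 ms → rank 1.5.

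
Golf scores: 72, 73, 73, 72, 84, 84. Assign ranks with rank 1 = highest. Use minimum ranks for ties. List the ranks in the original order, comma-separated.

5, 3, 3, 5, 1, 1

Sorted (descending): 84, 84, 73, 73, 72, 72
The 2 values of 84 occupy positions 1–2 → each gets rank 1.
The 2 values of 73 occupy positions 3–4 → each gets rank 3.
The 2 values of 72 occupy positions 5–6 → each gets rank 5.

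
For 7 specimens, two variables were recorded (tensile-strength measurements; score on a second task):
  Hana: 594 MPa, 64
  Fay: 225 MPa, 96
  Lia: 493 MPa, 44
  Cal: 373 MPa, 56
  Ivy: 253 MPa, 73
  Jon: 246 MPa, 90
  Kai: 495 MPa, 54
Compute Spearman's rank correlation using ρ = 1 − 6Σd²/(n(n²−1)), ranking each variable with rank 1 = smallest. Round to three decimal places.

-0.750

Ranks of variable 1: 7, 1, 5, 4, 3, 2, 6
Ranks of variable 2: 4, 7, 1, 3, 5, 6, 2
d = r₁ − r₂: 3, -6, 4, 1, -2, -4, 4
d²: 9, 36, 16, 1, 4, 16, 16; Σd² = 98
ρ = 1 − 6·98/(7·48) = 1 − 588/336 = -0.750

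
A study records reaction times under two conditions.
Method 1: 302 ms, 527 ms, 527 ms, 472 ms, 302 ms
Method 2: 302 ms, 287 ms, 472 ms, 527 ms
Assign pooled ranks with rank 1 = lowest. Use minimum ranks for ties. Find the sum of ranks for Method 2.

Sorted (ascending): 287, 302, 302, 302, 472, 472, 527, 527, 527
The 3 values of 302 occupy positions 2–4 → each gets rank 2.
The 2 values of 472 occupy positions 5–6 → each gets rank 5.
The 3 values of 527 occupy positions 7–9 → each gets rank 7.
Method 2 values → pooled ranks: 302→2, 287→1, 472→5, 527→7
Rank sum = 2 + 1 + 5 + 7 = 15

15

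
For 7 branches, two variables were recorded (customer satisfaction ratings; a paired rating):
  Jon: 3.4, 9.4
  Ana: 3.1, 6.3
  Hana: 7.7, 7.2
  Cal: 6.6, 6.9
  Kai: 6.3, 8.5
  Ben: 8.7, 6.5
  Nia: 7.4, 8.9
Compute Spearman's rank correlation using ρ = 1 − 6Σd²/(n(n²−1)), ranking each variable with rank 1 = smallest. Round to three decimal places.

Ranks of variable 1: 2, 1, 6, 4, 3, 7, 5
Ranks of variable 2: 7, 1, 4, 3, 5, 2, 6
d = r₁ − r₂: -5, 0, 2, 1, -2, 5, -1
d²: 25, 0, 4, 1, 4, 25, 1; Σd² = 60
ρ = 1 − 6·60/(7·48) = 1 − 360/336 = -0.071

-0.071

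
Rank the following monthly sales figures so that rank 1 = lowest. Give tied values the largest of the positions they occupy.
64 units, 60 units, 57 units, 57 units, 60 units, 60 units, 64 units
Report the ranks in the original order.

7, 5, 2, 2, 5, 5, 7

Sorted (ascending): 57, 57, 60, 60, 60, 64, 64
The 2 values of 57 occupy positions 1–2 → each gets rank 2.
The 3 values of 60 occupy positions 3–5 → each gets rank 5.
The 2 values of 64 occupy positions 6–7 → each gets rank 7.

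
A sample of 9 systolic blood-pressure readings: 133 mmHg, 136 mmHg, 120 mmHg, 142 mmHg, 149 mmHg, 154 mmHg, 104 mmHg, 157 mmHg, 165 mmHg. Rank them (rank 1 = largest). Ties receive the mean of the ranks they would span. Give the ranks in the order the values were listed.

Sorted (descending): 165, 157, 154, 149, 142, 136, 133, 120, 104
No ties — each value takes its position as its rank.

7, 6, 8, 5, 4, 3, 9, 2, 1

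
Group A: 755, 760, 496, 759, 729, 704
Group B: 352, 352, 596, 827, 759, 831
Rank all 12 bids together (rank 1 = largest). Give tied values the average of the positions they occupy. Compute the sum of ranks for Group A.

Sorted (descending): 831, 827, 760, 759, 759, 755, 729, 704, 596, 496, 352, 352
The 2 values of 759 occupy positions 4–5 → average rank (4+5)/2 = 4.5.
The 2 values of 352 occupy positions 11–12 → average rank (11+12)/2 = 11.5.
Group A values → pooled ranks: 755→6, 760→3, 496→10, 759→4.5, 729→7, 704→8
Rank sum = 6 + 3 + 10 + 4.5 + 7 + 8 = 38.5

38.5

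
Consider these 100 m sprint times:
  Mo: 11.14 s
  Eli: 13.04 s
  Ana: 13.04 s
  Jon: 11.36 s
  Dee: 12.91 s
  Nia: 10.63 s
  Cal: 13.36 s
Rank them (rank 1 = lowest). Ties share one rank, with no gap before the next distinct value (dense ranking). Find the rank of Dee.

Sorted (ascending): 10.63, 11.14, 11.36, 12.91, 13.04, 13.04, 13.36
The 2 values of 13.04 share dense rank 5.
Remaining distinct values take the next consecutive integers.
Dee has value 12.91 s → rank 4.

4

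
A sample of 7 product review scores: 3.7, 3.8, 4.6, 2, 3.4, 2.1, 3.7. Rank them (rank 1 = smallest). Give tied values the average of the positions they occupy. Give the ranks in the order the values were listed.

Sorted (ascending): 2, 2.1, 3.4, 3.7, 3.7, 3.8, 4.6
The 2 values of 3.7 occupy positions 4–5 → average rank (4+5)/2 = 4.5.

4.5, 6, 7, 1, 3, 2, 4.5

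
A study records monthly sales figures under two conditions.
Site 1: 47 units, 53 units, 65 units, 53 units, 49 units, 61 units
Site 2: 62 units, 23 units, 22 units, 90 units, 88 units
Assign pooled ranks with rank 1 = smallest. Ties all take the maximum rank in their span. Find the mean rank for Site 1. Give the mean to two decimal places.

5.83

Sorted (ascending): 22, 23, 47, 49, 53, 53, 61, 62, 65, 88, 90
The 2 values of 53 occupy positions 5–6 → each gets rank 6.
Site 1 values → pooled ranks: 47→3, 53→6, 65→9, 53→6, 49→4, 61→7
Mean rank = (3 + 6 + 9 + 6 + 4 + 7) / 6 = 5.83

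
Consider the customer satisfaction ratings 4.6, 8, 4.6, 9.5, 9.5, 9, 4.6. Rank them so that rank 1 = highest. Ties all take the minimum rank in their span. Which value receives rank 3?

Sorted (descending): 9.5, 9.5, 9, 8, 4.6, 4.6, 4.6
The 2 values of 9.5 occupy positions 1–2 → each gets rank 1.
The 3 values of 4.6 occupy positions 5–7 → each gets rank 5.
Rank 3 → value 9.

9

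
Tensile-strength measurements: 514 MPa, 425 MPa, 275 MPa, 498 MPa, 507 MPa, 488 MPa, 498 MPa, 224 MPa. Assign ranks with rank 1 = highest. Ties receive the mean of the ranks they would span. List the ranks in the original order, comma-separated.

Sorted (descending): 514, 507, 498, 498, 488, 425, 275, 224
The 2 values of 498 occupy positions 3–4 → average rank (3+4)/2 = 3.5.

1, 6, 7, 3.5, 2, 5, 3.5, 8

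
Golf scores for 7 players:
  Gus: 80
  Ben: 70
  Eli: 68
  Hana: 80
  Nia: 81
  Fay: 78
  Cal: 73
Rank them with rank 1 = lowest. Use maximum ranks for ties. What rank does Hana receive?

6

Sorted (ascending): 68, 70, 73, 78, 80, 80, 81
The 2 values of 80 occupy positions 5–6 → each gets rank 6.
Hana has value 80 → rank 6.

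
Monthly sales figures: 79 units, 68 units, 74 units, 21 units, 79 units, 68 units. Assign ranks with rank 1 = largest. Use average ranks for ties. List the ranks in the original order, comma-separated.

1.5, 4.5, 3, 6, 1.5, 4.5

Sorted (descending): 79, 79, 74, 68, 68, 21
The 2 values of 79 occupy positions 1–2 → average rank (1+2)/2 = 1.5.
The 2 values of 68 occupy positions 4–5 → average rank (4+5)/2 = 4.5.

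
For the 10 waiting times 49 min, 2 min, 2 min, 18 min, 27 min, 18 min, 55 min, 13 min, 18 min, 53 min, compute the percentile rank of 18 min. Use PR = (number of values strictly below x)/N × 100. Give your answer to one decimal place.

30.0

N = 10.
Strictly below 18: 3. Equal to 18: 3.
PR = 3/10 × 100 = 30.0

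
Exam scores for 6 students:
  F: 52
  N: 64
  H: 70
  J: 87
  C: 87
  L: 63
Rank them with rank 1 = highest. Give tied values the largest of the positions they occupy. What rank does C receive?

Sorted (descending): 87, 87, 70, 64, 63, 52
The 2 values of 87 occupy positions 1–2 → each gets rank 2.
C has value 87 → rank 2.

2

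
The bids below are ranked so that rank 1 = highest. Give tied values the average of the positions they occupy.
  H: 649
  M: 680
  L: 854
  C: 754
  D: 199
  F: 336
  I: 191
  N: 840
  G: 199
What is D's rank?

7.5

Sorted (descending): 854, 840, 754, 680, 649, 336, 199, 199, 191
The 2 values of 199 occupy positions 7–8 → average rank (7+8)/2 = 7.5.
D has value 199 → rank 7.5.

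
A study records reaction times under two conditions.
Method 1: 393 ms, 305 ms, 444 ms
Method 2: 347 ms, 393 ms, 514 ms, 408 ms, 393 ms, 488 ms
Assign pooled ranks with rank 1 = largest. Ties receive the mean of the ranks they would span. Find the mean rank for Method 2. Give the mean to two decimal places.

4.50

Sorted (descending): 514, 488, 444, 408, 393, 393, 393, 347, 305
The 3 values of 393 occupy positions 5–7 → average rank 6.
Method 2 values → pooled ranks: 347→8, 393→6, 514→1, 408→4, 393→6, 488→2
Mean rank = (8 + 6 + 1 + 4 + 6 + 2) / 6 = 4.50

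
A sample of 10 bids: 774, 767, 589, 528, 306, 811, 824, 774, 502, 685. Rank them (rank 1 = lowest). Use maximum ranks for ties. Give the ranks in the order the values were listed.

8, 6, 4, 3, 1, 9, 10, 8, 2, 5

Sorted (ascending): 306, 502, 528, 589, 685, 767, 774, 774, 811, 824
The 2 values of 774 occupy positions 7–8 → each gets rank 8.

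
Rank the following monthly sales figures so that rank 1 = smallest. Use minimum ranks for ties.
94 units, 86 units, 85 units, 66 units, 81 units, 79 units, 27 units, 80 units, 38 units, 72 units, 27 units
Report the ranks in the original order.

Sorted (ascending): 27, 27, 38, 66, 72, 79, 80, 81, 85, 86, 94
The 2 values of 27 occupy positions 1–2 → each gets rank 1.

11, 10, 9, 4, 8, 6, 1, 7, 3, 5, 1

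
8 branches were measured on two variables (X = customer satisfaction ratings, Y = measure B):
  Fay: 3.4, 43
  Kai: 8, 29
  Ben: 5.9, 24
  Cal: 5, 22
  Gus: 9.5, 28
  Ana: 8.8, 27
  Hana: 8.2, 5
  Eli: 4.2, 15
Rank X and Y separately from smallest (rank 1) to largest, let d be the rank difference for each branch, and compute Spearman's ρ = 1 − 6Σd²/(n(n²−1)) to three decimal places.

Ranks of variable 1: 1, 5, 4, 3, 8, 7, 6, 2
Ranks of variable 2: 8, 7, 4, 3, 6, 5, 1, 2
d = r₁ − r₂: -7, -2, 0, 0, 2, 2, 5, 0
d²: 49, 4, 0, 0, 4, 4, 25, 0; Σd² = 86
ρ = 1 − 6·86/(8·63) = 1 − 516/504 = -0.024

-0.024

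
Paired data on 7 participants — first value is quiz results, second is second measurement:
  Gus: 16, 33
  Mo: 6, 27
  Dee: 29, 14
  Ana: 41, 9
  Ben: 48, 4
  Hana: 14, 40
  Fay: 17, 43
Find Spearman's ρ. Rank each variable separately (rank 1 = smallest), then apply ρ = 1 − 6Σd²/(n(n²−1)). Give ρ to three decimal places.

Ranks of variable 1: 3, 1, 5, 6, 7, 2, 4
Ranks of variable 2: 5, 4, 3, 2, 1, 6, 7
d = r₁ − r₂: -2, -3, 2, 4, 6, -4, -3
d²: 4, 9, 4, 16, 36, 16, 9; Σd² = 94
ρ = 1 − 6·94/(7·48) = 1 − 564/336 = -0.679

-0.679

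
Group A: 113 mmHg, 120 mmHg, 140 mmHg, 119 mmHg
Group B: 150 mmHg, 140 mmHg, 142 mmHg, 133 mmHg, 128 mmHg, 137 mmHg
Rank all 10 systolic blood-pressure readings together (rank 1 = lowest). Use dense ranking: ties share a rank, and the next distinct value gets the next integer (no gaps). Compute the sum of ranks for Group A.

Sorted (ascending): 113, 119, 120, 128, 133, 137, 140, 140, 142, 150
The 2 values of 140 share dense rank 7.
Remaining distinct values take the next consecutive integers.
Group A values → pooled ranks: 113→1, 120→3, 140→7, 119→2
Rank sum = 1 + 3 + 7 + 2 = 13

13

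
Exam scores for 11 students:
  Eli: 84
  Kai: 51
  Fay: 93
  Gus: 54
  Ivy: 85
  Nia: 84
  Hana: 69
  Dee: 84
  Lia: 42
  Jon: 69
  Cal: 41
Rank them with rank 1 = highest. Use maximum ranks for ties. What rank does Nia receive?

Sorted (descending): 93, 85, 84, 84, 84, 69, 69, 54, 51, 42, 41
The 3 values of 84 occupy positions 3–5 → each gets rank 5.
The 2 values of 69 occupy positions 6–7 → each gets rank 7.
Nia has value 84 → rank 5.

5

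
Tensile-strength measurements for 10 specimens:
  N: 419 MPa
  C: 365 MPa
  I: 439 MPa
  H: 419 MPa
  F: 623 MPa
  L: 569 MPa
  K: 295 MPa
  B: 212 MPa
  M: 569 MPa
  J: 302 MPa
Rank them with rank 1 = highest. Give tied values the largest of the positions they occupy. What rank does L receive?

3

Sorted (descending): 623, 569, 569, 439, 419, 419, 365, 302, 295, 212
The 2 values of 569 occupy positions 2–3 → each gets rank 3.
The 2 values of 419 occupy positions 5–6 → each gets rank 6.
L has value 569 MPa → rank 3.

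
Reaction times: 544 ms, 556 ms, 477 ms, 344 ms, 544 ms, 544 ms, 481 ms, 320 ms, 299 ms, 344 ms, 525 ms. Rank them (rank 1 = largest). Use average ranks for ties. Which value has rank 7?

477

Sorted (descending): 556, 544, 544, 544, 525, 481, 477, 344, 344, 320, 299
The 3 values of 544 occupy positions 2–4 → average rank 3.
The 2 values of 344 occupy positions 8–9 → average rank (8+9)/2 = 8.5.
Rank 7 → value 477.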